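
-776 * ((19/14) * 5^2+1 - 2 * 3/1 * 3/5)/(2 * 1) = -425442/35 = -12155.49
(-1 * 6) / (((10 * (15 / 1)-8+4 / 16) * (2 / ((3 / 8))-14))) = 36 / 7397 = 0.00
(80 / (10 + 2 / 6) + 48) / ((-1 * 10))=-864 / 155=-5.57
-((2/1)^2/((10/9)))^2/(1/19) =-6156/25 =-246.24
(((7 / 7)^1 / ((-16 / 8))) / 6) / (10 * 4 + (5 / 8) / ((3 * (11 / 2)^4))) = -14641 / 7027720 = -0.00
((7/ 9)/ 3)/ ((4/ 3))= 0.19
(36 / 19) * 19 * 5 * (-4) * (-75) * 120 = 6480000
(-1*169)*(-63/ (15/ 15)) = 10647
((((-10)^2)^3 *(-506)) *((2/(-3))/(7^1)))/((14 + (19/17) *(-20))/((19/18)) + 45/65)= -4249388000000/636741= -6673652.24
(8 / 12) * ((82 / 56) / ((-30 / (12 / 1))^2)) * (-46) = -3772 / 525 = -7.18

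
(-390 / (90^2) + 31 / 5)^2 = 2758921 / 72900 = 37.85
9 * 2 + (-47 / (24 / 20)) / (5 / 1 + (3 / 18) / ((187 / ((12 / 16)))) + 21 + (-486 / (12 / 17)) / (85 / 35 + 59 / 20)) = 2112500762 / 114909999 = 18.38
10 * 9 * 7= 630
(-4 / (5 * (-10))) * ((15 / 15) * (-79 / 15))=-158 / 375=-0.42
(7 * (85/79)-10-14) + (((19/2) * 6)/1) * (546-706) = -721781/79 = -9136.47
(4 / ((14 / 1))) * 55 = 110 / 7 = 15.71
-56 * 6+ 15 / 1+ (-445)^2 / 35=37358 / 7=5336.86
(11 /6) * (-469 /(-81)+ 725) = 325567 /243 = 1339.78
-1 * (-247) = 247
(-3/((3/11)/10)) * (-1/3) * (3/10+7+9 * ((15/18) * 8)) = 7403/3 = 2467.67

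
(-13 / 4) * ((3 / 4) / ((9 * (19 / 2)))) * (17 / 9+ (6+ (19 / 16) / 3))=-15509 / 65664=-0.24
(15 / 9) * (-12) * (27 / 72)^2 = -45 / 16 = -2.81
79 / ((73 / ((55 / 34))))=4345 / 2482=1.75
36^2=1296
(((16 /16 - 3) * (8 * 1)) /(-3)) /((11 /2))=32 /33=0.97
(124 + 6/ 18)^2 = 139129/ 9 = 15458.78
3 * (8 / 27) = 8 / 9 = 0.89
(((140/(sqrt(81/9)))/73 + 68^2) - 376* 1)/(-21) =-930452/4599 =-202.32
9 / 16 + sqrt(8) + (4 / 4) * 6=2 * sqrt(2) + 105 / 16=9.39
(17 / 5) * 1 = 17 / 5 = 3.40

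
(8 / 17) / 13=8 / 221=0.04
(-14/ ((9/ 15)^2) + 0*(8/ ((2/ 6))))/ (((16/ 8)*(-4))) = 175/ 36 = 4.86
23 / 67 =0.34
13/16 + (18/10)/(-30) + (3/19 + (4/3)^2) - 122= -8160929/68400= -119.31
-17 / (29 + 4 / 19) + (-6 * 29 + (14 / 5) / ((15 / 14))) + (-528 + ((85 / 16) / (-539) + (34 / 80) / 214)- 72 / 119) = -1270725939377 / 1813815850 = -700.58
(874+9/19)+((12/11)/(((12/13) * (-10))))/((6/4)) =2741228/3135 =874.39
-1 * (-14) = 14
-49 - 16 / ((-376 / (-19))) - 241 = -290.81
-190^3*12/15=-5487200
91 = 91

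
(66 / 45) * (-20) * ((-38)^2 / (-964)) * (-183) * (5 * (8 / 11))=-7046720 / 241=-29239.50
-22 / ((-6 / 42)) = 154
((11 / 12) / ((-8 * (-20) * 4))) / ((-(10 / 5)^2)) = -11 / 30720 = -0.00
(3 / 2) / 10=3 / 20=0.15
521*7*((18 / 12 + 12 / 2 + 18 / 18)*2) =61999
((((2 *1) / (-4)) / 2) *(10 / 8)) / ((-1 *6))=5 / 96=0.05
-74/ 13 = -5.69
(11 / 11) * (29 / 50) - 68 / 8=-198 / 25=-7.92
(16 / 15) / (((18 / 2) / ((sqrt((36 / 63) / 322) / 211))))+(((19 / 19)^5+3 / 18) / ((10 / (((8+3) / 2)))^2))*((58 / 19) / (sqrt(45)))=16*sqrt(46) / 4586085+24563*sqrt(5) / 342000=0.16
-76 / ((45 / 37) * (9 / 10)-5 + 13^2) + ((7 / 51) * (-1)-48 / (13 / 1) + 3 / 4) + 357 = 602732879 / 1705236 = 353.46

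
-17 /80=-0.21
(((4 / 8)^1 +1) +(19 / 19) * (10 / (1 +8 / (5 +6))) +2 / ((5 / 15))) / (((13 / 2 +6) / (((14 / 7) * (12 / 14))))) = 1212 / 665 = 1.82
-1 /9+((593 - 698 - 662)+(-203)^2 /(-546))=-842.59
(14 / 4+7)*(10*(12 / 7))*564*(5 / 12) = 42300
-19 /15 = -1.27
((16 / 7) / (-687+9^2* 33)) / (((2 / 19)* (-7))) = -76 / 48657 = -0.00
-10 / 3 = -3.33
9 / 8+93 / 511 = 5343 / 4088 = 1.31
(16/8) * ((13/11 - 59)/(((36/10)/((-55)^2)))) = -291500/3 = -97166.67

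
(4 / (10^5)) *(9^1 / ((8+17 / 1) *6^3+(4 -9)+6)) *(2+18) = 9 / 6751250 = 0.00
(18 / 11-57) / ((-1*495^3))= 203 / 444720375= 0.00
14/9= 1.56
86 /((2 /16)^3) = 44032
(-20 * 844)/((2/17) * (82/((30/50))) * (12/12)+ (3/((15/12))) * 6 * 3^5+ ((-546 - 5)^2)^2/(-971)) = 4179572400/23503389235739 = 0.00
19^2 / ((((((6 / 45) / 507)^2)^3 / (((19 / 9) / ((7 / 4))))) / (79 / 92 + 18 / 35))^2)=47078327608172438301209997761570702621661841696494140625 / 5202448384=9049263756842001241315919000000000000000000000.00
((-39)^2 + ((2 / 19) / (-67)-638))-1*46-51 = 1000576 / 1273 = 786.00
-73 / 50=-1.46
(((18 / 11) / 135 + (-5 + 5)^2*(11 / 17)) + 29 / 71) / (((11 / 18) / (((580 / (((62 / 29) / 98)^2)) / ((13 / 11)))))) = 532643467944 / 750541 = 709679.38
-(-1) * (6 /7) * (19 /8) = 57 /28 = 2.04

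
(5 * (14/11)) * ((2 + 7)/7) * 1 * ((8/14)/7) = 360/539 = 0.67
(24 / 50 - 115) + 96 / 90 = -8509 / 75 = -113.45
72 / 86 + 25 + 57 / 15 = 29.64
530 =530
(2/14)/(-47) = -1/329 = -0.00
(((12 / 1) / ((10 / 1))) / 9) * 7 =14 / 15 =0.93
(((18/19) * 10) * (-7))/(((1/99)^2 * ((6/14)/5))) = -144074700/19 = -7582878.95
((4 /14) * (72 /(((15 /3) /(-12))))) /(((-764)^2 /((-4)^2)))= -1728 /1276835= -0.00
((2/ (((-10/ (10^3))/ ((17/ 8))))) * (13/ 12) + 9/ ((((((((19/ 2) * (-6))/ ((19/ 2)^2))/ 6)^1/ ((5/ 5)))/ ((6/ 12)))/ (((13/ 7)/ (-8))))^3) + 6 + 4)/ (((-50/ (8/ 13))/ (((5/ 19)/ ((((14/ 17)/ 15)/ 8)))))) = 251266845203/ 1214560256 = 206.88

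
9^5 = 59049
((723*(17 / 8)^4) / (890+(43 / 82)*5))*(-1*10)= -2475813003 / 14990336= -165.16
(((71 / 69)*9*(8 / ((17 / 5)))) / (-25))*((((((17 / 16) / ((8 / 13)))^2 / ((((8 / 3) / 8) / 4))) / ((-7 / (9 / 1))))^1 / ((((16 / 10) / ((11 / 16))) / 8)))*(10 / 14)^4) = 113593033125 / 3166707712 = 35.87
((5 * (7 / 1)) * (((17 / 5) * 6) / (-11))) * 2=-1428 / 11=-129.82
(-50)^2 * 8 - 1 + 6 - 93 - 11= 19901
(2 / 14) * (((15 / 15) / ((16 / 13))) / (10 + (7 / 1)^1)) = 13 / 1904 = 0.01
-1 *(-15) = 15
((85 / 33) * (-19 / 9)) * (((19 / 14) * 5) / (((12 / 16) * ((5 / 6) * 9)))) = -122740 / 18711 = -6.56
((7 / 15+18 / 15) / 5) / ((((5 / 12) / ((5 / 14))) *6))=1 / 21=0.05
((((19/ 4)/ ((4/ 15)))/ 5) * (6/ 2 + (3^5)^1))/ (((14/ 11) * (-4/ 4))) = -77121/ 112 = -688.58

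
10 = 10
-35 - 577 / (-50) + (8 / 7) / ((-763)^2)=-4780189259 / 203759150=-23.46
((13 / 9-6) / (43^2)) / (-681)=41 / 11332521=0.00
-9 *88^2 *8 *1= -557568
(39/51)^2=169/289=0.58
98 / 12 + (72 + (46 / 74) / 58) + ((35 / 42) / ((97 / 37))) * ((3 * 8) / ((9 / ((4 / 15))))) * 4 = 227854307 / 2810187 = 81.08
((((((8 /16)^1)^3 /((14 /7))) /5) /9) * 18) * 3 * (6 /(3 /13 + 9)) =39 /800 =0.05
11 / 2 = 5.50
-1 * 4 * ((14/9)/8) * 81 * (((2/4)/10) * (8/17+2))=-1323/170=-7.78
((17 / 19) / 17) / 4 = 0.01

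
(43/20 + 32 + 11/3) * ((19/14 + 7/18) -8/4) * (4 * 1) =-36304/945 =-38.42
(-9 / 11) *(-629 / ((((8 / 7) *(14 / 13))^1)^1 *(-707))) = -73593 / 124432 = -0.59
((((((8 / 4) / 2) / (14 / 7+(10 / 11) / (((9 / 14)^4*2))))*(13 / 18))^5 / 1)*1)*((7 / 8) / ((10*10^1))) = 86181861193829310282422049 / 110321944247231450314868368179200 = 0.00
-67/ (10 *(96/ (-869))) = 58223/ 960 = 60.65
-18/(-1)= 18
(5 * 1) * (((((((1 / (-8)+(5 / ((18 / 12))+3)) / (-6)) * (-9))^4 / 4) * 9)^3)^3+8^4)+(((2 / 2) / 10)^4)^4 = 507432549154953015031361812167192259416631133420051342093940110760483484666259420655041230447749789 / 892029807941224925661428730905934460239216640000000000000000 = 568851561503410329810791600000000000000.00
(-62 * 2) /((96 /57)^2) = -11191 /256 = -43.71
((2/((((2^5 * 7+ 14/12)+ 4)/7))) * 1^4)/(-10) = -42/6875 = -0.01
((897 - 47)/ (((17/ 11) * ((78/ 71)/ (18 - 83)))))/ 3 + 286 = -95051/ 9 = -10561.22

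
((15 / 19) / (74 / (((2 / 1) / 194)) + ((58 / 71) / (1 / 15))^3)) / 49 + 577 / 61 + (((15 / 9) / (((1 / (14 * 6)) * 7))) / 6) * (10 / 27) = 158769112821026791 / 14847134685559218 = 10.69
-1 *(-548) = 548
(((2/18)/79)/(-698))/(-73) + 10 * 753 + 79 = 275661089047/36228294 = 7609.00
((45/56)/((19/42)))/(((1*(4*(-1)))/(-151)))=20385/304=67.06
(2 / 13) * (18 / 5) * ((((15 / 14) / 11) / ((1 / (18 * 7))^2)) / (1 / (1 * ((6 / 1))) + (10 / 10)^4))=104976 / 143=734.10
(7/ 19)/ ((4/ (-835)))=-5845/ 76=-76.91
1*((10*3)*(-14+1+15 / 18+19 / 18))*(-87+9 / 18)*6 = 173000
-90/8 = -45/4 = -11.25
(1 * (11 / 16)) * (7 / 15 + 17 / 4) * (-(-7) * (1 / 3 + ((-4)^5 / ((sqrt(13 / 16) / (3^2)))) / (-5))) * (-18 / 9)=-8367744 * sqrt(13) / 325-21791 / 1440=-92846.92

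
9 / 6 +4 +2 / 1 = 15 / 2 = 7.50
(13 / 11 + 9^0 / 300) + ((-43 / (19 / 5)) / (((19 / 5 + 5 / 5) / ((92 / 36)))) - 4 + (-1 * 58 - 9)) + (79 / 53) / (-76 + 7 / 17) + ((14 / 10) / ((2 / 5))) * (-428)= -24194402978233 / 15372660600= -1573.86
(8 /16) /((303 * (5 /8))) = 4 /1515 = 0.00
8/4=2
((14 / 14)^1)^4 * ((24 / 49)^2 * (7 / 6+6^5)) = 4479648 / 2401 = 1865.74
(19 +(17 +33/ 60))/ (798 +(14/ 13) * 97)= 9503/ 234640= 0.04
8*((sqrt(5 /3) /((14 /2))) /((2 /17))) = 68*sqrt(15) /21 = 12.54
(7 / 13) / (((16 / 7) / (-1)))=-49 / 208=-0.24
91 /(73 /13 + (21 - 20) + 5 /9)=10647 /839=12.69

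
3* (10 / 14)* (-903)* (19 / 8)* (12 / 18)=-12255 / 4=-3063.75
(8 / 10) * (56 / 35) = 32 / 25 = 1.28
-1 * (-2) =2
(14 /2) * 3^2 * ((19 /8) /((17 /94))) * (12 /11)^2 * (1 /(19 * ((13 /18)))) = 71.75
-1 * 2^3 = -8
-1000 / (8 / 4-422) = 50 / 21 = 2.38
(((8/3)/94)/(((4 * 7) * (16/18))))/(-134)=-3/352688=-0.00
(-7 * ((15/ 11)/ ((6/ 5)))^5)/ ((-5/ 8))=13671875/ 644204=21.22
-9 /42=-3 /14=-0.21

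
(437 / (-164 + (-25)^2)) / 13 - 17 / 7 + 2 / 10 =-452159 / 209755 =-2.16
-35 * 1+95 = 60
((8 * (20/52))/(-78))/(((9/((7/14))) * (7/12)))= -40/10647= -0.00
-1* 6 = -6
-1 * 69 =-69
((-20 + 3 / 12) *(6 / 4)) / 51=-79 / 136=-0.58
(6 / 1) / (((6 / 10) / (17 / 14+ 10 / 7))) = 185 / 7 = 26.43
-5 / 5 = -1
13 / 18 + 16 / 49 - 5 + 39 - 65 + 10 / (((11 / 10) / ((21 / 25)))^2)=-12870589 / 533610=-24.12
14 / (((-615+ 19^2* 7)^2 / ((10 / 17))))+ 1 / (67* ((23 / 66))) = 1025490127 / 23942381392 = 0.04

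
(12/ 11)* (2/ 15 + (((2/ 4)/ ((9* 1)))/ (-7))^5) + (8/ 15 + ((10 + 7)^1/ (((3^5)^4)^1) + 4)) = 120642777591797569/ 25785049588147080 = 4.68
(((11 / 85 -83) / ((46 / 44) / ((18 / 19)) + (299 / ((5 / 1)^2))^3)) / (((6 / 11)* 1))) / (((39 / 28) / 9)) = -1342410300000 / 2340890372509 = -0.57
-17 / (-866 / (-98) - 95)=833 / 4222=0.20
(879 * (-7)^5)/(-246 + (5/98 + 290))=-482596198/1439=-335369.14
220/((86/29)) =3190/43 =74.19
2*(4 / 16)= 1 / 2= 0.50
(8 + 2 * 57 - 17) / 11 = 105 / 11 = 9.55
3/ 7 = 0.43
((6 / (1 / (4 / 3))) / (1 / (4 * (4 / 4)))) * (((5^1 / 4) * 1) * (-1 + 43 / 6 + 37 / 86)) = 263.88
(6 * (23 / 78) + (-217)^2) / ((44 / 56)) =8570520 / 143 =59933.71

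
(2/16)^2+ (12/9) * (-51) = -4351/64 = -67.98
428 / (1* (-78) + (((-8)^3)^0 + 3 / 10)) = -4280 / 767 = -5.58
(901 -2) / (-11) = -81.73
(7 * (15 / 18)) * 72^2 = 30240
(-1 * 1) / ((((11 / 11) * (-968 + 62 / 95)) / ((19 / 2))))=1805 / 183796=0.01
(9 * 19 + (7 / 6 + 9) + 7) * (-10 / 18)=-5645 / 54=-104.54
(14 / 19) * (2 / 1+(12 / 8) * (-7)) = -119 / 19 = -6.26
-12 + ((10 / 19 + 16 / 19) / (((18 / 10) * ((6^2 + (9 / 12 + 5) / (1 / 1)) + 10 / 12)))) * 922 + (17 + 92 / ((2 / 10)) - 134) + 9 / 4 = 40744051 / 116508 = 349.71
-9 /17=-0.53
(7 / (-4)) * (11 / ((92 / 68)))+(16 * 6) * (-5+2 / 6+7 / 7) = -33693 / 92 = -366.23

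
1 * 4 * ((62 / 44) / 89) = 62 / 979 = 0.06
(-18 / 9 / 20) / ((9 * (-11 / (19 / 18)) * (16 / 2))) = 0.00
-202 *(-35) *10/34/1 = 35350/17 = 2079.41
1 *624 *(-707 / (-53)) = 441168 / 53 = 8323.92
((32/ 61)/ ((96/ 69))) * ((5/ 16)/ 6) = 115/ 5856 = 0.02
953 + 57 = 1010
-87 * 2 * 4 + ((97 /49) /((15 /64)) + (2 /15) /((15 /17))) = -7578614 /11025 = -687.40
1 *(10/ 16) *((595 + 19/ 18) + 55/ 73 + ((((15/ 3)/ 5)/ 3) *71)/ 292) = 7843135/ 21024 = 373.06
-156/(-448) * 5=195/112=1.74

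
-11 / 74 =-0.15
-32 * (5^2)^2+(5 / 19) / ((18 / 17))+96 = -6807083 / 342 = -19903.75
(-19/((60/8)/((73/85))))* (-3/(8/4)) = 1387/425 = 3.26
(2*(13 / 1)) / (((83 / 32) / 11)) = 9152 / 83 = 110.27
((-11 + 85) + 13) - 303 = -216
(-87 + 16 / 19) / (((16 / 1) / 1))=-1637 / 304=-5.38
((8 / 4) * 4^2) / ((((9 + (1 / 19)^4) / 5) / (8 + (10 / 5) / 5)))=87575712 / 586445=149.33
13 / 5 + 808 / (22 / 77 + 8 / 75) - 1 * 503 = 802794 / 515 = 1558.82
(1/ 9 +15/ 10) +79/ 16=943/ 144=6.55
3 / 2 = 1.50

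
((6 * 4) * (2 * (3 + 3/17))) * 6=15552/17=914.82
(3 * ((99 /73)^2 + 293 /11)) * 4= 20030496 /58619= 341.71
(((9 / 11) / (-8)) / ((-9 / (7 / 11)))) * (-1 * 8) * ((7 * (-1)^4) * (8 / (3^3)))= -392 / 3267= -0.12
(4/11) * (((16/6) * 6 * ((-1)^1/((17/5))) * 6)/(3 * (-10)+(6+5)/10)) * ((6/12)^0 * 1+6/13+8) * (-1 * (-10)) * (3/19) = 70848000/13348621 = 5.31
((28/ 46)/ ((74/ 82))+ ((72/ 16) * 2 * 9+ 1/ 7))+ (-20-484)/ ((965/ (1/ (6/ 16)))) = 462321282/ 5748505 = 80.42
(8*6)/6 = 8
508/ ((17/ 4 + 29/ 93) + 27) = 188976/ 11741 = 16.10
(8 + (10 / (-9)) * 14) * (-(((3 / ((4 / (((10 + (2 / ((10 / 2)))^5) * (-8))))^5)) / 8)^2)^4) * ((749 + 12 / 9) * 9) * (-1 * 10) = -28446155817412405554600658753356105767237355638987920117989048320148697044579679227630005164469480934445444109453815549324733321417268578065680638248982228825897124289911689097418999617187479552 / 12446030555722283414288128107560248481180504337442334266202233229579397668070766882367889646251427233913933179110244964249432086944580078125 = -2285560499795959492825297000000000000000000000000000000.00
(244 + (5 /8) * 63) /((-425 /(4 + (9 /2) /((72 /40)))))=-29471 /6800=-4.33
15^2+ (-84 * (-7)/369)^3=426224611/1860867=229.05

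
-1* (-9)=9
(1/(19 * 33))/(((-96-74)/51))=-1/2090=-0.00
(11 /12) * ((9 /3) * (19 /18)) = 209 /72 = 2.90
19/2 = 9.50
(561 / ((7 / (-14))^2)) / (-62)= -1122 / 31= -36.19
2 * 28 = 56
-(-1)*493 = 493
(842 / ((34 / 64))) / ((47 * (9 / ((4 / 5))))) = 107776 / 35955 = 3.00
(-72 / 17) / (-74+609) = -72 / 9095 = -0.01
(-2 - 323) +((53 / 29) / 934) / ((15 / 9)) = -44014591 / 135430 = -325.00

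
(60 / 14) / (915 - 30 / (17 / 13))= 34 / 7077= 0.00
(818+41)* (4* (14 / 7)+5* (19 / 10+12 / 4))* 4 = 111670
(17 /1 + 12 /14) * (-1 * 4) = -71.43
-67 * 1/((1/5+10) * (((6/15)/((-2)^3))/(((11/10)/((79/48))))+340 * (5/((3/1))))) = -117920/10171457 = -0.01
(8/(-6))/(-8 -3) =4/33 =0.12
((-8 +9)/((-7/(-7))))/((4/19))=19/4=4.75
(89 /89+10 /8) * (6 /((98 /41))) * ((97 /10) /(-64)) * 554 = -29743983 /62720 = -474.23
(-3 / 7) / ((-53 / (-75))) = -225 / 371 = -0.61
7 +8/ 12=23/ 3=7.67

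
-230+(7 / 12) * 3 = -913 / 4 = -228.25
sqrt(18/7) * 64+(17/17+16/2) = 9+192 * sqrt(14)/7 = 111.63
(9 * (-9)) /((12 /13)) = -351 /4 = -87.75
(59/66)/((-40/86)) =-2537/1320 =-1.92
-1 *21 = -21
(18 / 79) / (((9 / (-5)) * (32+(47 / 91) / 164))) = -29848 / 7546317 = -0.00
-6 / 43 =-0.14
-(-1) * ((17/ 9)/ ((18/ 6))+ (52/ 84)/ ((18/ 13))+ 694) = 262739/ 378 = 695.08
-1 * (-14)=14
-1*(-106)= 106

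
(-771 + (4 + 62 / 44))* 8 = -67372 / 11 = -6124.73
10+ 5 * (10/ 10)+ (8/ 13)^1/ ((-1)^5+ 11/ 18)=1221/ 91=13.42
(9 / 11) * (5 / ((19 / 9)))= 405 / 209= 1.94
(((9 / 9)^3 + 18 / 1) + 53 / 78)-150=-10165 / 78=-130.32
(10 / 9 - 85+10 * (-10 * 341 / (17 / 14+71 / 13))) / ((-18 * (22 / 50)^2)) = 788515625 / 529254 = 1489.86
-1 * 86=-86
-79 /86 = -0.92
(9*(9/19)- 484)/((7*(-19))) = 9115/2527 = 3.61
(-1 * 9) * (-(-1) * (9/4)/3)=-27/4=-6.75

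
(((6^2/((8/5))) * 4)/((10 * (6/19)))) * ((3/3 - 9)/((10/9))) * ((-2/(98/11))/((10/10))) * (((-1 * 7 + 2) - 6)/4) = -62073/490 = -126.68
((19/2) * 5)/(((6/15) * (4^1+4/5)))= 2375/96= 24.74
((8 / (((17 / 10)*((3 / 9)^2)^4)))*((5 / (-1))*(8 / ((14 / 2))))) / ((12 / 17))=-1749600 / 7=-249942.86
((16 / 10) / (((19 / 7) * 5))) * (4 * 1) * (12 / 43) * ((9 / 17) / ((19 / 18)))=435456 / 6597275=0.07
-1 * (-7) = 7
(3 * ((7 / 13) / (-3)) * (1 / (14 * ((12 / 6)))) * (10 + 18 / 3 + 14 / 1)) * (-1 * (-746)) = -5595 / 13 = -430.38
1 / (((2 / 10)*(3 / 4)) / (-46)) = -920 / 3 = -306.67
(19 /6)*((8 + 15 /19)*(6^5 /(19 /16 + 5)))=384768 /11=34978.91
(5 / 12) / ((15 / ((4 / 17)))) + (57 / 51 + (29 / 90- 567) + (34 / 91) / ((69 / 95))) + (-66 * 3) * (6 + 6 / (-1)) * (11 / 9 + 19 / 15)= -1809419321 / 3202290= -565.04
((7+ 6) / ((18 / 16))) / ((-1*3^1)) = -104 / 27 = -3.85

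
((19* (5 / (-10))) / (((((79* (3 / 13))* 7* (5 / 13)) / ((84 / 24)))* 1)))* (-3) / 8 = 3211 / 12640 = 0.25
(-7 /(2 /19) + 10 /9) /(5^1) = -1177 /90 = -13.08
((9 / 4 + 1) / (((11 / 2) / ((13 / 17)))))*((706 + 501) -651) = 46982 / 187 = 251.24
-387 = -387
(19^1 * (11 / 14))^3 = 3327.01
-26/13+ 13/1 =11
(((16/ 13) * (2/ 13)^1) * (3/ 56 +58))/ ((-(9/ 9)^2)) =-13004/ 1183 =-10.99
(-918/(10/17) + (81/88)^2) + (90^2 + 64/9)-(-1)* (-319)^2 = 37743296717/348480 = 108308.36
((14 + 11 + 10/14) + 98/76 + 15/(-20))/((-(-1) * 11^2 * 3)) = 13967/193116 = 0.07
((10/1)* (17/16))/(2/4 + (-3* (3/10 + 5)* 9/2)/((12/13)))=-850/6161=-0.14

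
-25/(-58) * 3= 75/58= 1.29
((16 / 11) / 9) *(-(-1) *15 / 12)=20 / 99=0.20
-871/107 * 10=-8710/107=-81.40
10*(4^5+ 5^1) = 10290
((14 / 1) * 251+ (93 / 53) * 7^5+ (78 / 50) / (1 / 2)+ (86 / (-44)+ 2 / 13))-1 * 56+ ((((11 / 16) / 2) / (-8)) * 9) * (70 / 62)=49546663106757 / 1503673600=32950.41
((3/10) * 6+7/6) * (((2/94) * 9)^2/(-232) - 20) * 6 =-356.00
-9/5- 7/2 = -53/10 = -5.30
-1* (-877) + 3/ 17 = 14912/ 17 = 877.18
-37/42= -0.88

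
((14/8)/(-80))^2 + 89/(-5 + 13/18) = -164041027/7884800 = -20.80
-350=-350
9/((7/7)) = 9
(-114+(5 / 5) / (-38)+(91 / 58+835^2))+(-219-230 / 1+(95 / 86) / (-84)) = 696663.53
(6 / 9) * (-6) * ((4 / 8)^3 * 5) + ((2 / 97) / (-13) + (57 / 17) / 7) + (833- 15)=244889507 / 300118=815.98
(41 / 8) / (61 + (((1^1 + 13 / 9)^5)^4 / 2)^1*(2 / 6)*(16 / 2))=1495392851464002242523 / 22573761756787161473998093496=0.00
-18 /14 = -1.29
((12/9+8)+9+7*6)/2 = 181/6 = 30.17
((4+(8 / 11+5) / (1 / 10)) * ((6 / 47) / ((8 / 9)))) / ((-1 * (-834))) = 0.01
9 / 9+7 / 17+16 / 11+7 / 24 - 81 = -349355 / 4488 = -77.84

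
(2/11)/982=1/5401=0.00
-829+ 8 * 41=-501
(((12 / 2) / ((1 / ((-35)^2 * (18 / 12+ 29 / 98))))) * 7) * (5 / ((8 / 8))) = 462000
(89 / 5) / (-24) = -89 / 120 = -0.74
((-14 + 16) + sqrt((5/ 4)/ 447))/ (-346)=-0.01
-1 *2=-2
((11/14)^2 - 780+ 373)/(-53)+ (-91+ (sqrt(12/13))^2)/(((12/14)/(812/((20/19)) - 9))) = -162281199071/2025660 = -80112.75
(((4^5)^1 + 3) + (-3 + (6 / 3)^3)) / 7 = 1032 / 7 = 147.43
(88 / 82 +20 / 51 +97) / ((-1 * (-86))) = 205891 / 179826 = 1.14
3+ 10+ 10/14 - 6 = 54/7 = 7.71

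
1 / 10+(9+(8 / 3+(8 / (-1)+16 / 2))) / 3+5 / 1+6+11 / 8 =5891 / 360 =16.36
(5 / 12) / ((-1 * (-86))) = 5 / 1032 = 0.00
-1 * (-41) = 41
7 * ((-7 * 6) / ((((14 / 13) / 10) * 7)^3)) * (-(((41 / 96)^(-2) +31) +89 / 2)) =224310679125 / 4036081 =55576.36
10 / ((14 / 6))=30 / 7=4.29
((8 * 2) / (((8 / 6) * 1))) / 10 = 1.20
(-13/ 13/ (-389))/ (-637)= -1/ 247793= -0.00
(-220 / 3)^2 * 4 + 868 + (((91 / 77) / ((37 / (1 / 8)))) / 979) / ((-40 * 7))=179767203024523 / 8032812480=22379.11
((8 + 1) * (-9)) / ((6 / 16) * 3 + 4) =-648 / 41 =-15.80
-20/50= -2/5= -0.40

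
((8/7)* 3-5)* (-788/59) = 8668/413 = 20.99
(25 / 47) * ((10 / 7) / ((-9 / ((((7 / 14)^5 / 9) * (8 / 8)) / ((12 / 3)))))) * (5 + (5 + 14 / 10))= -475 / 568512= -0.00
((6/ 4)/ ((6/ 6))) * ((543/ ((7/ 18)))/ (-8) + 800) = 52539/ 56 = 938.20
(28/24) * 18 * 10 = 210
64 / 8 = 8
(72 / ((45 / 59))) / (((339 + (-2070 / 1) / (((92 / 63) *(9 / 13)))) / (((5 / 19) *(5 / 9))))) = -4720 / 584307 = -0.01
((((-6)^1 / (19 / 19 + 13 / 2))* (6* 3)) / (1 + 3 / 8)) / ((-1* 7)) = 576 / 385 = 1.50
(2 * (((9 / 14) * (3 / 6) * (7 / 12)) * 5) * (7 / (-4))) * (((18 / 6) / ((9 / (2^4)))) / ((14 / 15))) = -75 / 4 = -18.75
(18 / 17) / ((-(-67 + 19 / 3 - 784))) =27 / 21539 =0.00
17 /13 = 1.31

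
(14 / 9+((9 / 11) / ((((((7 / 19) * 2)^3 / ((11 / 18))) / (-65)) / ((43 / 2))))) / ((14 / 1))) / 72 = -1.71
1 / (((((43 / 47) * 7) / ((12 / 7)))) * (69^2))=188 / 3343809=0.00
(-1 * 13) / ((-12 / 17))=18.42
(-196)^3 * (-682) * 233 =1196488447616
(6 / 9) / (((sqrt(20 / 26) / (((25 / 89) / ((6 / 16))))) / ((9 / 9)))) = 40 * sqrt(130) / 801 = 0.57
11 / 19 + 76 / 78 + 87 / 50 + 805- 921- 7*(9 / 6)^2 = -9518641 / 74100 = -128.46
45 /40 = 9 /8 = 1.12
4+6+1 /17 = 171 /17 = 10.06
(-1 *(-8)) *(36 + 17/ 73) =21160/ 73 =289.86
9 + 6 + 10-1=24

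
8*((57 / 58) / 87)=0.09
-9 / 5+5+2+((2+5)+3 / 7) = 442 / 35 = 12.63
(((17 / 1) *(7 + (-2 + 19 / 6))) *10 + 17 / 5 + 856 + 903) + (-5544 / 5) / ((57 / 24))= 764903 / 285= 2683.87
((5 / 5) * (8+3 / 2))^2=90.25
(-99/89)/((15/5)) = -33/89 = -0.37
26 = 26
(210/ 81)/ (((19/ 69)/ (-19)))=-1610/ 9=-178.89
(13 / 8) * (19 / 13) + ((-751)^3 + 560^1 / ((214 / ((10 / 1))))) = -362571402423 / 856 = -423564722.46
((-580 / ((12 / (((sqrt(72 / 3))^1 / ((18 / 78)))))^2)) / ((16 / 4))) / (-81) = 24505 / 4374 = 5.60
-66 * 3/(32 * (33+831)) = -11/1536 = -0.01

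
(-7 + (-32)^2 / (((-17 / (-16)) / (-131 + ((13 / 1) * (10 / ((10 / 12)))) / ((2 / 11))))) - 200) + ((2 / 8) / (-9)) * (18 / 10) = 238152963 / 340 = 700449.89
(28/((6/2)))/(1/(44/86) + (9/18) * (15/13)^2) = 52052/14613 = 3.56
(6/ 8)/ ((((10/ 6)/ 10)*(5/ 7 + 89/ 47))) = 987/ 572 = 1.73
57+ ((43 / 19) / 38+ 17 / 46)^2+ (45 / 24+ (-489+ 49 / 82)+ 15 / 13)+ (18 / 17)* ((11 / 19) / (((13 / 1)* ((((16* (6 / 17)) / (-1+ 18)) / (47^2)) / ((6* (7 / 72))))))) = -576796700776161 / 2351674764608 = -245.27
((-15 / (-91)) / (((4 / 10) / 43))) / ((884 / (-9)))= -29025 / 160888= -0.18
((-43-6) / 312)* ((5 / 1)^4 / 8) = -30625 / 2496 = -12.27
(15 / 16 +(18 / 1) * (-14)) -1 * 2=-4049 / 16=-253.06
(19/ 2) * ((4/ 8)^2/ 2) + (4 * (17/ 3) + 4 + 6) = 1625/ 48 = 33.85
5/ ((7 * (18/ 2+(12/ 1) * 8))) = 1/ 147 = 0.01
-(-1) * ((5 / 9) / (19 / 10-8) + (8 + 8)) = 15.91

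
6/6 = 1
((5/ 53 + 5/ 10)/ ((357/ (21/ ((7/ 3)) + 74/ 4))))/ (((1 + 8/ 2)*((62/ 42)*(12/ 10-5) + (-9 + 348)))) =3465/ 126161624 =0.00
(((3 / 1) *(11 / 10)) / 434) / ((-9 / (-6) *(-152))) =-11 / 329840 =-0.00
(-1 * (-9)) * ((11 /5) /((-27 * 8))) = -11 /120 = -0.09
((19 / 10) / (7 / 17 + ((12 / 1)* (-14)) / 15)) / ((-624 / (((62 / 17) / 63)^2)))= 18259 / 19304295192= 0.00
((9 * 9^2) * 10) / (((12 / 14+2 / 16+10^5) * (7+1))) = 0.01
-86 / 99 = -0.87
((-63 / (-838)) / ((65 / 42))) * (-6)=-7938 / 27235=-0.29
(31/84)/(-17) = -31/1428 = -0.02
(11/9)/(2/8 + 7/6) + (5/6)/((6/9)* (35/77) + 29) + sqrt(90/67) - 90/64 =-812849/1578144 + 3* sqrt(670)/67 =0.64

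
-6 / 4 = -3 / 2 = -1.50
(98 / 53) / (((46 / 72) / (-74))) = -261072 / 1219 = -214.17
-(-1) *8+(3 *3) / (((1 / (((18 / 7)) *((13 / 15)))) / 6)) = 4492 / 35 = 128.34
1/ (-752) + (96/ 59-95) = -4142827/ 44368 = -93.37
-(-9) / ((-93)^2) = 1 / 961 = 0.00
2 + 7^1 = 9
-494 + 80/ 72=-4436/ 9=-492.89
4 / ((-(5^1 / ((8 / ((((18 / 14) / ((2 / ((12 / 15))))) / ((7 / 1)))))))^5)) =-1157018619904 / 59049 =-19594211.92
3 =3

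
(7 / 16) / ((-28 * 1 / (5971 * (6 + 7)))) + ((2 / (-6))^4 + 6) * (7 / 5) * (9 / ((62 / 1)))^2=-372923971 / 307520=-1212.68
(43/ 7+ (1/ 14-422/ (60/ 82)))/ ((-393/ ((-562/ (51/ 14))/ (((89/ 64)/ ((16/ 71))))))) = -68948641792/ 1899775755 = -36.29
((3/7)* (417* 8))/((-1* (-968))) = 1251/847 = 1.48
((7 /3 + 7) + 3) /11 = 37 /33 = 1.12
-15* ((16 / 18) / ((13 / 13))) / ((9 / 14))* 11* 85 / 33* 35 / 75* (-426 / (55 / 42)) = 89212.34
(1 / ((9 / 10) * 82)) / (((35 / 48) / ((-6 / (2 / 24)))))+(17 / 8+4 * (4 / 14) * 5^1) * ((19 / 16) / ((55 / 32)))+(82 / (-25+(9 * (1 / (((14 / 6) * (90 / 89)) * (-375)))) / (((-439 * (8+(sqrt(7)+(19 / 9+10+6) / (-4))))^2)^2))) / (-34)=221363858365262391156870240000000 * sqrt(7) / 517323118857357992212900908072715683930159716273+136362314665855084357587017609864807005195840503476273 / 32663781724653583628322563335711268283350284485477220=4.17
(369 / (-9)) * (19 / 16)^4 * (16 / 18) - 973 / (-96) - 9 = -5259449 / 73728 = -71.34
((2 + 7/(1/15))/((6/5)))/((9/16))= 4280/27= 158.52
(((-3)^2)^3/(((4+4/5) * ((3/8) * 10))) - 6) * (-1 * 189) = -13041/2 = -6520.50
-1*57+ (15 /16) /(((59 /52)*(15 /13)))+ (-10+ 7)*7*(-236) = 1156333 /236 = 4899.72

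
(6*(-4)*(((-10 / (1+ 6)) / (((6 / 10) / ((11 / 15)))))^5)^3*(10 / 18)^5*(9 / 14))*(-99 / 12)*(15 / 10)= -71796452911831501562500000000000000 / 1662694864564918452686842106907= -43180.78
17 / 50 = 0.34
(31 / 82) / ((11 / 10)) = 155 / 451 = 0.34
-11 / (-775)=11 / 775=0.01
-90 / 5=-18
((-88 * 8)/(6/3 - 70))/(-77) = -16/119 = -0.13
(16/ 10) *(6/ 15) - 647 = -16159/ 25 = -646.36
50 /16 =25 /8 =3.12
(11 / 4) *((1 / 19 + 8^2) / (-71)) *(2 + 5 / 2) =-120483 / 10792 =-11.16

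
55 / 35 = 1.57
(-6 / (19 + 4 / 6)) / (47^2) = -18 / 130331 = -0.00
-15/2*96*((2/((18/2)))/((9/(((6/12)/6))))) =-40/27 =-1.48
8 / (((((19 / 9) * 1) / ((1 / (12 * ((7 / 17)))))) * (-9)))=-34 / 399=-0.09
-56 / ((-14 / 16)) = 64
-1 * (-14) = 14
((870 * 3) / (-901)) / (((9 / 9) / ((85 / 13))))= -13050 / 689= -18.94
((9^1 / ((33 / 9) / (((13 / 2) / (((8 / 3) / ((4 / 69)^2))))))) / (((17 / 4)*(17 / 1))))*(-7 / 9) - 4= -6727128 / 1681691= -4.00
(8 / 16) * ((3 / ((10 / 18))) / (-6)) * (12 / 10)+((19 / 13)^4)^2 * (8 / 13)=12.27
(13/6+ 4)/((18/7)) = 259/108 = 2.40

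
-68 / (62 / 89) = -3026 / 31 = -97.61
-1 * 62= -62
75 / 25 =3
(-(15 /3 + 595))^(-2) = 1 /360000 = 0.00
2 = 2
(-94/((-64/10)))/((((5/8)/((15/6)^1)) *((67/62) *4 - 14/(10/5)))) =-7285/332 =-21.94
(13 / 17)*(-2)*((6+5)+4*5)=-806 / 17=-47.41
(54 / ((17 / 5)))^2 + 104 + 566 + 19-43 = 259594 / 289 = 898.25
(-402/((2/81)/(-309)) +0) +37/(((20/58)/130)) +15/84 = 141253789/28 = 5044778.18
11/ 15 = 0.73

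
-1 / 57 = -0.02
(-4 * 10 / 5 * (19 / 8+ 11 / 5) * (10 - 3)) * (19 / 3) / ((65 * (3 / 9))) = -24339 / 325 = -74.89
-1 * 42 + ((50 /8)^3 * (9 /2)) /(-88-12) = -27129 /512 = -52.99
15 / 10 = 3 / 2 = 1.50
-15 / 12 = -1.25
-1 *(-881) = 881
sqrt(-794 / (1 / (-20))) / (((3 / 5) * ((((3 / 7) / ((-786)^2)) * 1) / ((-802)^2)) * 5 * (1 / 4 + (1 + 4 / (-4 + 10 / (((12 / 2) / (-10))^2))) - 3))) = -264559355492992 * sqrt(3970) / 677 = -24622361803906.78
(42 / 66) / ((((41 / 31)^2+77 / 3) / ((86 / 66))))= 289261 / 9563840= 0.03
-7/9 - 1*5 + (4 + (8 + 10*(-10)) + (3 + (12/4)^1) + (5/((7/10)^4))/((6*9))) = -5665370/64827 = -87.39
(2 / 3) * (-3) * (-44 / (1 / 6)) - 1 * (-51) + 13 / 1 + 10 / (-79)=46758 / 79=591.87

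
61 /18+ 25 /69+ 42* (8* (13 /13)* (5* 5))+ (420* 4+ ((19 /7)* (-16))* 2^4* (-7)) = 6188369 /414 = 14947.75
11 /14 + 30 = 431 /14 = 30.79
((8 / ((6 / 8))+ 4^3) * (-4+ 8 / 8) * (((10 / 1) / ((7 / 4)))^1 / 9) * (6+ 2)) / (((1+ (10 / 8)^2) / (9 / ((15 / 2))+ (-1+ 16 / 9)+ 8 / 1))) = -14712832 / 3321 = -4430.24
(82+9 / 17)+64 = 2491 / 17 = 146.53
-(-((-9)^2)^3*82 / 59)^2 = -1899056203298244 / 3481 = -545549038580.36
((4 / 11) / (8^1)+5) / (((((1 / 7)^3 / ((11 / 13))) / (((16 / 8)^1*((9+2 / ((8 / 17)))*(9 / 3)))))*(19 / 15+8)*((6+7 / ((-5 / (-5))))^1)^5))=90804105 / 2683705804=0.03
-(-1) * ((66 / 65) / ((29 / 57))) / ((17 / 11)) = 41382 / 32045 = 1.29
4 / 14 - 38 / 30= -103 / 105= -0.98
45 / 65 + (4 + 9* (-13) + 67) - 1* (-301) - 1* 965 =-9221 / 13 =-709.31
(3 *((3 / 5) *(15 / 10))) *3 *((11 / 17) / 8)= 891 / 1360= 0.66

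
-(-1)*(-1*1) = -1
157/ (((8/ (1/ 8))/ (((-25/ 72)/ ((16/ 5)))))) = -19625/ 73728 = -0.27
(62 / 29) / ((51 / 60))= 1240 / 493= 2.52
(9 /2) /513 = 1 /114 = 0.01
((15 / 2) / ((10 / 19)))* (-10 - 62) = -1026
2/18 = 1/9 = 0.11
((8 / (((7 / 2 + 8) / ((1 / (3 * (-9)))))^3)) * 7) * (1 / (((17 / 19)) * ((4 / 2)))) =-4256 / 4071212037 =-0.00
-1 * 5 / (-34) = 5 / 34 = 0.15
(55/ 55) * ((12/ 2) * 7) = 42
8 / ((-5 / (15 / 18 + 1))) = -44 / 15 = -2.93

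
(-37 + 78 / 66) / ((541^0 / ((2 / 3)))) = -788 / 33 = -23.88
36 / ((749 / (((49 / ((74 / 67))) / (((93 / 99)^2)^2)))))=10011545082 / 3656219639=2.74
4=4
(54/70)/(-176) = -27/6160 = -0.00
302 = 302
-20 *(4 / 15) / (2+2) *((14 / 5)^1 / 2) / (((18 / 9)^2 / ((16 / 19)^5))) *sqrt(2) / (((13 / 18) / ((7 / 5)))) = -308281344 *sqrt(2) / 804732175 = -0.54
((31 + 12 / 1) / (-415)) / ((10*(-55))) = 43 / 228250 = 0.00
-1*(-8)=8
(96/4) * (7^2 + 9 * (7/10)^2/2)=30723/25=1228.92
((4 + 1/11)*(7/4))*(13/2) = 4095/88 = 46.53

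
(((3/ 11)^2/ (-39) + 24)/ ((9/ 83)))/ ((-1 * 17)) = -1044389/ 80223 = -13.02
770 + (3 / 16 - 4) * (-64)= 1014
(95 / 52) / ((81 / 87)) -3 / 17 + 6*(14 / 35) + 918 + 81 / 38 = 2095852639 / 2267460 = 924.32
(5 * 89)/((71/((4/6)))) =890/213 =4.18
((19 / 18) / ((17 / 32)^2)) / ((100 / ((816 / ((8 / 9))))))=34.33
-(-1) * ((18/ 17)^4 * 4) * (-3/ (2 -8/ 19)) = -3989088/ 417605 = -9.55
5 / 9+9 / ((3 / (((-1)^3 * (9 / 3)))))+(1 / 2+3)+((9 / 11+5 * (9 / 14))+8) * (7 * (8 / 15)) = 39577 / 990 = 39.98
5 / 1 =5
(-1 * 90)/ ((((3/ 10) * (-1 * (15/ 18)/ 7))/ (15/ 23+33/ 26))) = 1447740/ 299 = 4841.94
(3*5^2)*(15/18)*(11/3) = 229.17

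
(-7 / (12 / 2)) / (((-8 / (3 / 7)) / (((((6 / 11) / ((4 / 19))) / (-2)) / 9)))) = -19 / 2112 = -0.01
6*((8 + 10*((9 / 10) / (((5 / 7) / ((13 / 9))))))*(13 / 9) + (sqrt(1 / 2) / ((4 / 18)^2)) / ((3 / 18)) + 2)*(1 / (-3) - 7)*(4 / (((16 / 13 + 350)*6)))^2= -5577*sqrt(2) / 579121 - 13332748 / 2110896045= -0.02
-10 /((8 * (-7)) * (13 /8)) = 10 /91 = 0.11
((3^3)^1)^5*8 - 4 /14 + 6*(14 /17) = 13660160018 /119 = 114791260.66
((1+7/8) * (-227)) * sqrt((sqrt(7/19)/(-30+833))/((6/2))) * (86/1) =-48805 * 19^(3/4) * sqrt(2409) * 7^(1/4)/61028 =-581.02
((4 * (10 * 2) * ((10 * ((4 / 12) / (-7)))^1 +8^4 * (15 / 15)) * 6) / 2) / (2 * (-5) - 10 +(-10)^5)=-9.83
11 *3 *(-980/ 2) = -16170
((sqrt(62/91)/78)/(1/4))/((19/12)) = 8 * sqrt(5642)/22477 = 0.03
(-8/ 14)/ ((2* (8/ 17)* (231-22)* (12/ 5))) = -85/ 70224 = -0.00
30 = 30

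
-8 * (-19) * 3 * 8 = 3648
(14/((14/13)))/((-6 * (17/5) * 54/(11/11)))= -65/5508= -0.01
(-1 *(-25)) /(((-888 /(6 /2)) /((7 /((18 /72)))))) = -175 /74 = -2.36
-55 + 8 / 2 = -51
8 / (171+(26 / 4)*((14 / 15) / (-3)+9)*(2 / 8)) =2880 / 66643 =0.04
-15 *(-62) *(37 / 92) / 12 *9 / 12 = 17205 / 736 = 23.38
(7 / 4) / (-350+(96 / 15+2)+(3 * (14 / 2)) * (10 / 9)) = -15 / 2728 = -0.01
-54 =-54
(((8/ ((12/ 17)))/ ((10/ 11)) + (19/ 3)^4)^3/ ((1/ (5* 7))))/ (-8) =-247752380099712481/ 13286025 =-18647592496.61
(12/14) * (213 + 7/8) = 5133/28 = 183.32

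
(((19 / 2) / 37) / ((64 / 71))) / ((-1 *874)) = -71 / 217856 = -0.00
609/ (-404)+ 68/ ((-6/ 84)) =-385217/ 404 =-953.51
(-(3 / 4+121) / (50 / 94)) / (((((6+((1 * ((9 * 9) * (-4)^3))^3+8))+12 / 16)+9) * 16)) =22889 / 222902511168400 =0.00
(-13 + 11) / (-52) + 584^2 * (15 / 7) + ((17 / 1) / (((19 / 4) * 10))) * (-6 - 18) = 12635976953 / 17290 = 730825.73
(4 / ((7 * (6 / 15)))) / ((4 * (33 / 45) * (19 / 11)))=75 / 266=0.28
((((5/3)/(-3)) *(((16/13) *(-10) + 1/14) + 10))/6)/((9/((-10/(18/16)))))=-40700/199017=-0.20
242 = 242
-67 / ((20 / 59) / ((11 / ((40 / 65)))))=-565279 / 160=-3532.99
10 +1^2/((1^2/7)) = 17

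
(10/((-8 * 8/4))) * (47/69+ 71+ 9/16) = -398785/8832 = -45.15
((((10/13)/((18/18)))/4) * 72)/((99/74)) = 1480/143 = 10.35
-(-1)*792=792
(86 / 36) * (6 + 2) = 172 / 9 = 19.11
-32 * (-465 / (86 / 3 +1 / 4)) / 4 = 44640 / 347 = 128.65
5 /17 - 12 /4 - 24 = -26.71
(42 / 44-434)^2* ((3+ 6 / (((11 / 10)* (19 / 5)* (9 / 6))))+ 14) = 340636274937 / 101156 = 3367435.20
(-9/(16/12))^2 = 45.56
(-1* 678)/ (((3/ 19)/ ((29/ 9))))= -124526/ 9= -13836.22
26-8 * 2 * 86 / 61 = 210 / 61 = 3.44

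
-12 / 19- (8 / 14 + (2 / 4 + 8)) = -2581 / 266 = -9.70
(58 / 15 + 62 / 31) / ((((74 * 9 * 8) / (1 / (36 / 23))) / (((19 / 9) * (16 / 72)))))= 4807 / 14565420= 0.00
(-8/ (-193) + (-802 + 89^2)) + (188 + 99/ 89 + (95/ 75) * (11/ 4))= 7535519473/ 1030620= 7311.64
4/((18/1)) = 2/9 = 0.22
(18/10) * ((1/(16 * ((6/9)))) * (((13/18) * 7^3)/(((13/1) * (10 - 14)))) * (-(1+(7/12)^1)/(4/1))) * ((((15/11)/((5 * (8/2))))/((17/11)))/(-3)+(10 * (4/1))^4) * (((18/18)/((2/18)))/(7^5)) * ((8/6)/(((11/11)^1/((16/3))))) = 3307519981/1066240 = 3102.04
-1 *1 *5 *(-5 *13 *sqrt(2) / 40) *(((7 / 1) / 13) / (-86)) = -35 *sqrt(2) / 688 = -0.07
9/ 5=1.80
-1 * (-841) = 841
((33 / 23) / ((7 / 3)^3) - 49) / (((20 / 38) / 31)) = -22715963 / 7889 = -2879.45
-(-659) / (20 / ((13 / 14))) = 8567 / 280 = 30.60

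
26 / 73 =0.36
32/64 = 1/2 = 0.50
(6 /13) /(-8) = -3 /52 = -0.06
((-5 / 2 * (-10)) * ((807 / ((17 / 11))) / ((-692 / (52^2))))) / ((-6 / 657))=16427332350 / 2941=5585628.14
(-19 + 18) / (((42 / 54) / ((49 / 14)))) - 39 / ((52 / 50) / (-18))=1341 / 2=670.50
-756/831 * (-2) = 1.82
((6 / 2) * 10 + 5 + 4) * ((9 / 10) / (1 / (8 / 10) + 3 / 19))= 13338 / 535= 24.93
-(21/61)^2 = -441/3721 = -0.12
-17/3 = -5.67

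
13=13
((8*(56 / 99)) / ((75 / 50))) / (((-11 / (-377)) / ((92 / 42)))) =2219776 / 9801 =226.48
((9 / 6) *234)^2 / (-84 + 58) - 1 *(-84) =-9309 / 2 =-4654.50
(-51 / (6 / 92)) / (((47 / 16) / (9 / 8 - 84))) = 1036932 / 47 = 22062.38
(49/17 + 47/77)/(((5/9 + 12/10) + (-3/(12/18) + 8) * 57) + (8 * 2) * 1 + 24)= 0.01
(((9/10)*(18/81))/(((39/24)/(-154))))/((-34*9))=616/9945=0.06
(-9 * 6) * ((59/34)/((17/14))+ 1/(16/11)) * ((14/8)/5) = -1849743/46240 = -40.00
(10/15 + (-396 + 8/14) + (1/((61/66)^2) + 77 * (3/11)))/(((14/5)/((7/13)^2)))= -145573265/3773094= -38.58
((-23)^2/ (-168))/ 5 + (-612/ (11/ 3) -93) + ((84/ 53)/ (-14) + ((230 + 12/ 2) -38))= -30681967/ 489720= -62.65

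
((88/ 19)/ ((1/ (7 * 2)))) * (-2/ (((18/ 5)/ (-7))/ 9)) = 2269.47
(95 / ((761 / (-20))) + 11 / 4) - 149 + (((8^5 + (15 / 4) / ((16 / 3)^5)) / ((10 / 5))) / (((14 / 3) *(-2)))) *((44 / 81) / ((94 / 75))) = -4912260851578745 / 5400636162048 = -909.57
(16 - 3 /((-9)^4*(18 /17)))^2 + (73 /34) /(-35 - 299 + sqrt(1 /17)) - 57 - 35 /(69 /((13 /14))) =198.51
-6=-6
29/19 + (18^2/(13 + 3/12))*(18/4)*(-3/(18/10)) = -181.87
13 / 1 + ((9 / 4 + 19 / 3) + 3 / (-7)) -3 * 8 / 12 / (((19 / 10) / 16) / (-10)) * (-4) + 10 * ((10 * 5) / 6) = -908437 / 1596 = -569.20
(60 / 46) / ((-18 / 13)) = -65 / 69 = -0.94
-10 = -10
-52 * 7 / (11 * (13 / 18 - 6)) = 6552 / 1045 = 6.27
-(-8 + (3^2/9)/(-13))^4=-121550625/28561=-4255.83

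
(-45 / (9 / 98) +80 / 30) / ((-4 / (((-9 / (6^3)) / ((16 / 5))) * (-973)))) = 3556315 / 2304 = 1543.54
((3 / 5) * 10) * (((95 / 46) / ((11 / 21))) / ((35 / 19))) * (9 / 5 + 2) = 61731 / 1265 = 48.80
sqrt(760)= 2 * sqrt(190)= 27.57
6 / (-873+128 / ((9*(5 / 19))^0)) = -6 / 745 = -0.01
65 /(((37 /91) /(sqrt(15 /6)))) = 252.77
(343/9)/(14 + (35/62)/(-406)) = 1233428/453051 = 2.72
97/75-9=-578/75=-7.71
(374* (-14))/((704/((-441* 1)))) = 52479/16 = 3279.94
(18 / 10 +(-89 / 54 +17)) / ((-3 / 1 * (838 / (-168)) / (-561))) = -12123958 / 18855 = -643.01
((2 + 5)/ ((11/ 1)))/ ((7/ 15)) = 1.36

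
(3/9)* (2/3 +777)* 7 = 16331/9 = 1814.56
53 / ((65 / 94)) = 4982 / 65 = 76.65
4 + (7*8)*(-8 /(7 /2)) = -124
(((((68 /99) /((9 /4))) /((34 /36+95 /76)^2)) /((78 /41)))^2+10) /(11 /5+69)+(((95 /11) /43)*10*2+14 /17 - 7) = -1883286909024019555 /932739414050893878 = -2.02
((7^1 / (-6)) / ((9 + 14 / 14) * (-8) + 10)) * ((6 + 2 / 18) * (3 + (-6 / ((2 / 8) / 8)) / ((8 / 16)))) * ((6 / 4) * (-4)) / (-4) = -1397 / 24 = -58.21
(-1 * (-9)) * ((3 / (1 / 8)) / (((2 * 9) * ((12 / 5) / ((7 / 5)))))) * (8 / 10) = 28 / 5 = 5.60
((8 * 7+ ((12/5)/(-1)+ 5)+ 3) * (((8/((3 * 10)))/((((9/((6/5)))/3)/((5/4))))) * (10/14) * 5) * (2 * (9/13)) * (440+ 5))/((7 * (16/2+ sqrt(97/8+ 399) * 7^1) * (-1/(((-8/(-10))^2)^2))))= 769916928/1827382375-24059904 * sqrt(6578)/261054625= -7.05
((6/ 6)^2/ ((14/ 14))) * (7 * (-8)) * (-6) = 336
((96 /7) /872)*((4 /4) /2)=6 /763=0.01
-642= -642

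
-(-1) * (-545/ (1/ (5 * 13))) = -35425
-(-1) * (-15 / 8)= -15 / 8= -1.88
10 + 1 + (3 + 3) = 17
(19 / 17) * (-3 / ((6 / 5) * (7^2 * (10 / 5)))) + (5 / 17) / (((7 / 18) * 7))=0.08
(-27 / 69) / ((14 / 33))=-0.92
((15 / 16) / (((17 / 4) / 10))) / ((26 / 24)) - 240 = -52590 / 221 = -237.96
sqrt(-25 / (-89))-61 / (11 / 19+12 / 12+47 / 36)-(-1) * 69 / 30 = -371861 / 19730+5 * sqrt(89) / 89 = -18.32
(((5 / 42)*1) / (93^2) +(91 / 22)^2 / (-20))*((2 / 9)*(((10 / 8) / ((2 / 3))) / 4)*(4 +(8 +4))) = -1504045549 / 1054901232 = -1.43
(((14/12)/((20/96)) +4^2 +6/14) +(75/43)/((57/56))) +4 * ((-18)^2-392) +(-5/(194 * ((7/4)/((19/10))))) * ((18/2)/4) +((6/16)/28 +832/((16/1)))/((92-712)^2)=-1694486271536461/6823782694400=-248.32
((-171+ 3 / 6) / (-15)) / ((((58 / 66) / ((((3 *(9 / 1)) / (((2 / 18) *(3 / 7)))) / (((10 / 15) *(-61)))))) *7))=-911493 / 35380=-25.76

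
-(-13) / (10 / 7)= 9.10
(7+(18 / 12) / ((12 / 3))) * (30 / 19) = 885 / 76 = 11.64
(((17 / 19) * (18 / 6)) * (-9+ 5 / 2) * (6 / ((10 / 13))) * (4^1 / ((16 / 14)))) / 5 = -180999 / 1900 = -95.26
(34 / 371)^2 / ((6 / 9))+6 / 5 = 834516 / 688205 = 1.21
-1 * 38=-38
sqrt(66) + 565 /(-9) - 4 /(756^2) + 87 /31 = -265637263 /4429404 + sqrt(66) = -51.85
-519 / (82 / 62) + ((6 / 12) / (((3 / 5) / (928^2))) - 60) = 88215713 / 123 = 717200.92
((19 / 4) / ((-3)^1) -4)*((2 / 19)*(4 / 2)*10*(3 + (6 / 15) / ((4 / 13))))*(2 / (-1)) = 5762 / 57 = 101.09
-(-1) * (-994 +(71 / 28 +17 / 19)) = -526983 / 532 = -990.57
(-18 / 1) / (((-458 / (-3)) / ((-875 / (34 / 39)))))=921375 / 7786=118.34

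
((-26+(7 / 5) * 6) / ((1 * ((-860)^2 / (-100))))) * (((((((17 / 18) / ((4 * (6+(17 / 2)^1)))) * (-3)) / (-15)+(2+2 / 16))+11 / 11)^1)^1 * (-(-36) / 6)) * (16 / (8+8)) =359249 / 8043150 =0.04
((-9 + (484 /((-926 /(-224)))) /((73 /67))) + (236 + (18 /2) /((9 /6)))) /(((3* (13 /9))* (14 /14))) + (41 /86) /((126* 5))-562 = -11508582528433 /23805987660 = -483.43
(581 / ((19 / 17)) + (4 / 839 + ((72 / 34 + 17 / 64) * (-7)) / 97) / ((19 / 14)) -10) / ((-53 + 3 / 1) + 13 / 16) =-428762628009 / 41375279966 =-10.36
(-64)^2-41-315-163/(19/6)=70082/19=3688.53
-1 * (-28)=28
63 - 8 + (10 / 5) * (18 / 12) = 58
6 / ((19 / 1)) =6 / 19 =0.32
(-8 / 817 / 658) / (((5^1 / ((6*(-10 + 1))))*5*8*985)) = 27 / 6619027625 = 0.00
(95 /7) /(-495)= -19 /693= -0.03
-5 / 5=-1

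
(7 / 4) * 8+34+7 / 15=727 / 15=48.47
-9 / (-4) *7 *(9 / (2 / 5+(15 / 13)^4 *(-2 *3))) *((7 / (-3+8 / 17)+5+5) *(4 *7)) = -2804.66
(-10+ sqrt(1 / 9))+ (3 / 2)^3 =-151 / 24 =-6.29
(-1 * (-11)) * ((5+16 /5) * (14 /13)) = 6314 /65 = 97.14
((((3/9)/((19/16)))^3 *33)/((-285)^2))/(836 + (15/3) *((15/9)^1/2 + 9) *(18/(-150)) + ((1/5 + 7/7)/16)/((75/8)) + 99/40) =1802240/166986192631077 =0.00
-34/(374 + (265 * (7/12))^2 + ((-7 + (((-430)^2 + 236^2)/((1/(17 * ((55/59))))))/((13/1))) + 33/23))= -0.00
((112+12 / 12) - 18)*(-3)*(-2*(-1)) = -570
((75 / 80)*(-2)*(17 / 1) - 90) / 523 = -975 / 4184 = -0.23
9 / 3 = 3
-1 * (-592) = 592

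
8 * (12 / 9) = 10.67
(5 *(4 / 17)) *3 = 60 / 17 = 3.53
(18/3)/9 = 2/3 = 0.67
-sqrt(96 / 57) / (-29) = 4 * sqrt(38) / 551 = 0.04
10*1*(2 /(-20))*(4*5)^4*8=-1280000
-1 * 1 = -1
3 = 3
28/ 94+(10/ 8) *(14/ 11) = 1953/ 1034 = 1.89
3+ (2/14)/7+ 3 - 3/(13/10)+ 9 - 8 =3002/637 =4.71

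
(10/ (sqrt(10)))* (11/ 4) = 11* sqrt(10)/ 4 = 8.70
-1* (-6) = 6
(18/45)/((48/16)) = 2/15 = 0.13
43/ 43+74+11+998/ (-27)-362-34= -9368/ 27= -346.96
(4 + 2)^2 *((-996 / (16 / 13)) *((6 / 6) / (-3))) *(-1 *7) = -67977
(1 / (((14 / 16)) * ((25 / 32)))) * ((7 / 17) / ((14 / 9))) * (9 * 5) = 17.43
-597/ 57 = -199/ 19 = -10.47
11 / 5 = 2.20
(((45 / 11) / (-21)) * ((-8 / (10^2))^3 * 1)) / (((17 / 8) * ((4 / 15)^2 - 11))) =-1728 / 402353875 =-0.00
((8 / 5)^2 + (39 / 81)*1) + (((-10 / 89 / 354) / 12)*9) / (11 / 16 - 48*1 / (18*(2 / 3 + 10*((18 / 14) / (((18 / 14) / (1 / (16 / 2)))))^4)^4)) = 124312251854236480866347 / 40872016296936520356825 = 3.04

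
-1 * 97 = -97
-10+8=-2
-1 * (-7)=7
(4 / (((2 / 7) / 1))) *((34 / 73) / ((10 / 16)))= 3808 / 365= 10.43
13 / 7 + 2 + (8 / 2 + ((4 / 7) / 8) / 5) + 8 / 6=1933 / 210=9.20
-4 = -4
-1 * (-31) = 31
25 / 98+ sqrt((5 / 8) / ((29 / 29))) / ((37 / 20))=25 / 98+ 5 * sqrt(10) / 37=0.68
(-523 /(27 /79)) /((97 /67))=-2768239 /2619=-1056.98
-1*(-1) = 1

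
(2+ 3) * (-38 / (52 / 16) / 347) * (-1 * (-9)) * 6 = -41040 / 4511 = -9.10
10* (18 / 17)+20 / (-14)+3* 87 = 32149 / 119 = 270.16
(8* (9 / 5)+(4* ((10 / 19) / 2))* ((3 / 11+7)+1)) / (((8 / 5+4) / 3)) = 18111 / 1463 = 12.38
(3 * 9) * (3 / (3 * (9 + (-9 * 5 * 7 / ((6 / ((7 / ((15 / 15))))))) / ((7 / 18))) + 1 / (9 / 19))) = -729 / 25253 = -0.03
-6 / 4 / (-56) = 3 / 112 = 0.03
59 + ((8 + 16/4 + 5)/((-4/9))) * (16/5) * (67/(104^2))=787429/13520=58.24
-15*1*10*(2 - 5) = 450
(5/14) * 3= 15/14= 1.07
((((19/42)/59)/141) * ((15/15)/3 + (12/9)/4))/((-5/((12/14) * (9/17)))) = -38/11549545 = -0.00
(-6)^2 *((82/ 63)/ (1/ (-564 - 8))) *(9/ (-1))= 241220.57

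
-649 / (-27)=649 / 27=24.04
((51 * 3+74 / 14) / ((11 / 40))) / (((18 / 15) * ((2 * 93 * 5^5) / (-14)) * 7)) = -4432 / 2685375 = -0.00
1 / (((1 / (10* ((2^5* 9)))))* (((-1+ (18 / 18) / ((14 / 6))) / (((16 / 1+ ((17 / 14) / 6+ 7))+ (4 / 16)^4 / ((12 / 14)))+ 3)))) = -132082.97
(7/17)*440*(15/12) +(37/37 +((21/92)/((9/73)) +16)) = 1151051/4692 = 245.32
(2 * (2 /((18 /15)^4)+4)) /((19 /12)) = 3217 /513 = 6.27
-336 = -336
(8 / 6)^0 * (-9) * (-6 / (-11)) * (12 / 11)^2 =-7776 / 1331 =-5.84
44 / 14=22 / 7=3.14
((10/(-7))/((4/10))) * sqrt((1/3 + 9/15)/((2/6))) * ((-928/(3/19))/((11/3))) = 88160 * sqrt(70)/77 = 9579.21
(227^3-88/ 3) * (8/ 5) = 18715285.87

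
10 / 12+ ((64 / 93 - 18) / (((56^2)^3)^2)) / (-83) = 437026813128808993914995 / 524432175754570792697856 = 0.83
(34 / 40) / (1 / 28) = 119 / 5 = 23.80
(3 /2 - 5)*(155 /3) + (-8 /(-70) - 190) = -77851 /210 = -370.72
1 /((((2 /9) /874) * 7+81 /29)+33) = 114057 /4082657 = 0.03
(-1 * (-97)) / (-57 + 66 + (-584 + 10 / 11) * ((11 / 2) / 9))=-291 / 1042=-0.28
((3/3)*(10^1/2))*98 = 490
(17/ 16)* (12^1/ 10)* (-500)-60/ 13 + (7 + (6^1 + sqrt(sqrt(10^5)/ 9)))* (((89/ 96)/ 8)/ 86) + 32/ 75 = -4591285773/ 7155200 + 445* 10^(1/ 4)/ 99072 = -641.66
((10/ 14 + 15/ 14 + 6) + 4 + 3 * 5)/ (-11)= -375/ 154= -2.44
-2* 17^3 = -9826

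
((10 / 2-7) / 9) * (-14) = 3.11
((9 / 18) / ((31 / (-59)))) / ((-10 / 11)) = 649 / 620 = 1.05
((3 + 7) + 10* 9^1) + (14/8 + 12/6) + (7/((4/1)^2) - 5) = 1587/16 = 99.19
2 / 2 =1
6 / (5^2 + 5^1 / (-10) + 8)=12 / 65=0.18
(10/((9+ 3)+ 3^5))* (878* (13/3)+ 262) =24400/153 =159.48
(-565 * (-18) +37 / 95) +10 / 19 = 966237 / 95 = 10170.92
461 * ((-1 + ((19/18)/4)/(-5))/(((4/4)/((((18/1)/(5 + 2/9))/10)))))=-167.28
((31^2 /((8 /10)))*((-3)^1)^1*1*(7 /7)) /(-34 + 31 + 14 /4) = -14415 /2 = -7207.50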